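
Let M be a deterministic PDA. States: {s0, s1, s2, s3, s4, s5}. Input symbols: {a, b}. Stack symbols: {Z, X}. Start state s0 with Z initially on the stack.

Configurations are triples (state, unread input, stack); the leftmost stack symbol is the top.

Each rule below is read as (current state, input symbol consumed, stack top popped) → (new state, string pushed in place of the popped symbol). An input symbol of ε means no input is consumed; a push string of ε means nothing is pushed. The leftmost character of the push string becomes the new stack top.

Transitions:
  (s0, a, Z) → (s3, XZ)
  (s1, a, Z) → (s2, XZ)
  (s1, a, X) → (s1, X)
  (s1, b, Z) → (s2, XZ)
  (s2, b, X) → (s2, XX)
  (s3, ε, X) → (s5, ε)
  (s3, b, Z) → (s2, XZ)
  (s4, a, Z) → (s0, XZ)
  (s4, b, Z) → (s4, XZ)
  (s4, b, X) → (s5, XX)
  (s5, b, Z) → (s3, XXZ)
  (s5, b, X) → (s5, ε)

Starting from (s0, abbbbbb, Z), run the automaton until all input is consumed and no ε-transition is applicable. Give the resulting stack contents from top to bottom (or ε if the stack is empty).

(s0, abbbbbb, Z)
  read a, top Z: go to s3, push XZ → (s3, bbbbbb, XZ)
  ε-move, top X: go to s5, push ε → (s5, bbbbbb, Z)
  read b, top Z: go to s3, push XXZ → (s3, bbbbb, XXZ)
  ε-move, top X: go to s5, push ε → (s5, bbbbb, XZ)
  read b, top X: go to s5, push ε → (s5, bbbb, Z)
  read b, top Z: go to s3, push XXZ → (s3, bbb, XXZ)
  ε-move, top X: go to s5, push ε → (s5, bbb, XZ)
  read b, top X: go to s5, push ε → (s5, bb, Z)
  read b, top Z: go to s3, push XXZ → (s3, b, XXZ)
  ε-move, top X: go to s5, push ε → (s5, b, XZ)
  read b, top X: go to s5, push ε → (s5, ε, Z)
All input consumed in state s5 with stack Z.

Z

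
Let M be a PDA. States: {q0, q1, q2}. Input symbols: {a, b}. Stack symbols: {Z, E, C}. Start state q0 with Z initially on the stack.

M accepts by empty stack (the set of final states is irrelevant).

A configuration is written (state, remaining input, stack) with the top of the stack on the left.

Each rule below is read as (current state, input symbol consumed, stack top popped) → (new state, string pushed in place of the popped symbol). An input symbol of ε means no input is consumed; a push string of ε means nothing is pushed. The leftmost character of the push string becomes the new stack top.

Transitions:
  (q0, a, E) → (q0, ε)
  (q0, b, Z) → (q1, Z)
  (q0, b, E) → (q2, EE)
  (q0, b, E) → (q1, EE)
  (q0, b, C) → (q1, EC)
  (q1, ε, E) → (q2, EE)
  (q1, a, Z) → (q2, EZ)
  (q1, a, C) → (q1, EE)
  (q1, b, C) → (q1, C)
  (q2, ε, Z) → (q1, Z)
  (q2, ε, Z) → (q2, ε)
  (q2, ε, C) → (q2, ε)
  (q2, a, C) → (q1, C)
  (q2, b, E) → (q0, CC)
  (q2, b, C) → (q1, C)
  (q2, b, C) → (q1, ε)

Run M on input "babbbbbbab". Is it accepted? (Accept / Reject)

Reject

No computation consumes all input and empties the stack.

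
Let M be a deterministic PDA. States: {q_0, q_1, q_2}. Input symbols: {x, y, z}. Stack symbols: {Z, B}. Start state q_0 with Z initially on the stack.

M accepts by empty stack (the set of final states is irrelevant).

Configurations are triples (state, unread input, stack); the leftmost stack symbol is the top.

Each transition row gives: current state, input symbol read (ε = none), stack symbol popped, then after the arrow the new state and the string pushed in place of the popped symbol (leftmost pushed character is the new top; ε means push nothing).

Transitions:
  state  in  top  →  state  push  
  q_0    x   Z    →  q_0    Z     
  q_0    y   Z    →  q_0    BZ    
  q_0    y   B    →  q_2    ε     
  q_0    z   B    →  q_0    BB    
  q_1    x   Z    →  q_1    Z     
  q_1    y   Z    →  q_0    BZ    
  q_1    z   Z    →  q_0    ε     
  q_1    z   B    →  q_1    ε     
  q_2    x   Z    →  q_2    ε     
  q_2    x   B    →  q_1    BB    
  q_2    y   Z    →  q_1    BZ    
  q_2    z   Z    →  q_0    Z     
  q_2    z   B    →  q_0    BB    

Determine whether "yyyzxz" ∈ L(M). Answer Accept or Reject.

(q_0, yyyzxz, Z)
  read y, top Z: go to q_0, push BZ → (q_0, yyzxz, BZ)
  read y, top B: go to q_2, push ε → (q_2, yzxz, Z)
  read y, top Z: go to q_1, push BZ → (q_1, zxz, BZ)
  read z, top B: go to q_1, push ε → (q_1, xz, Z)
  read x, top Z: go to q_1, push Z → (q_1, z, Z)
  read z, top Z: go to q_0, push ε → (q_0, ε, ε)
All input consumed and the stack is empty.

Accept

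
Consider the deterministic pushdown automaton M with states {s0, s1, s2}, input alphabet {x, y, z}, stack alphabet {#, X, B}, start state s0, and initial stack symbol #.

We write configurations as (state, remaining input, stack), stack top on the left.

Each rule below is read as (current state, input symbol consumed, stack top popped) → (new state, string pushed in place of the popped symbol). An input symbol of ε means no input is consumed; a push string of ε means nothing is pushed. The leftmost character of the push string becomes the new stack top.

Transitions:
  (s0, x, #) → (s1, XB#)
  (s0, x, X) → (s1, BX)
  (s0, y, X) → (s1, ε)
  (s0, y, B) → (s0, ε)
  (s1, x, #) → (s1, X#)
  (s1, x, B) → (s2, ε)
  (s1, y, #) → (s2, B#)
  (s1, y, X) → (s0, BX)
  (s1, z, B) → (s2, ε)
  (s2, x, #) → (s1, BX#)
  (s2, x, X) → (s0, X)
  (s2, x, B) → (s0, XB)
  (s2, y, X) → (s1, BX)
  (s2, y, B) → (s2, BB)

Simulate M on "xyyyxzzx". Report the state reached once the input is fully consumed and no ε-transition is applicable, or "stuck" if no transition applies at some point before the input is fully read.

stuck

(s0, xyyyxzzx, #) ⊢ (s1, yyyxzzx, XB#) ⊢ (s0, yyxzzx, BXB#) ⊢ (s0, yxzzx, XB#) ⊢ (s1, xzzx, B#) ⊢ (s2, zzx, #)
No transition for (s2, z, top #); M blocks with input zzx remaining.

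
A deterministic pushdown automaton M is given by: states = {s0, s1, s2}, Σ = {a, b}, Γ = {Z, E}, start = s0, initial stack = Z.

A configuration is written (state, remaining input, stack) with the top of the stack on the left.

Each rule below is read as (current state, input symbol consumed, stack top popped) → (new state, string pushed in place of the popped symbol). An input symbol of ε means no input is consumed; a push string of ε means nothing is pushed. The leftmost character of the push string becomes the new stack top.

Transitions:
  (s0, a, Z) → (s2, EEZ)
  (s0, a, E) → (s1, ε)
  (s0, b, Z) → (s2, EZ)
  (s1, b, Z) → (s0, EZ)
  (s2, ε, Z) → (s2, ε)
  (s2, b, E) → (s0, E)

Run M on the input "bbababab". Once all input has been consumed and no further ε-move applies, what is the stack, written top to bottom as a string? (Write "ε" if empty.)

EZ

(s0, bbababab, Z)
  read b, top Z: go to s2, push EZ → (s2, bababab, EZ)
  read b, top E: go to s0, push E → (s0, ababab, EZ)
  read a, top E: go to s1, push ε → (s1, babab, Z)
  read b, top Z: go to s0, push EZ → (s0, abab, EZ)
  read a, top E: go to s1, push ε → (s1, bab, Z)
  read b, top Z: go to s0, push EZ → (s0, ab, EZ)
  read a, top E: go to s1, push ε → (s1, b, Z)
  read b, top Z: go to s0, push EZ → (s0, ε, EZ)
All input consumed in state s0 with stack EZ.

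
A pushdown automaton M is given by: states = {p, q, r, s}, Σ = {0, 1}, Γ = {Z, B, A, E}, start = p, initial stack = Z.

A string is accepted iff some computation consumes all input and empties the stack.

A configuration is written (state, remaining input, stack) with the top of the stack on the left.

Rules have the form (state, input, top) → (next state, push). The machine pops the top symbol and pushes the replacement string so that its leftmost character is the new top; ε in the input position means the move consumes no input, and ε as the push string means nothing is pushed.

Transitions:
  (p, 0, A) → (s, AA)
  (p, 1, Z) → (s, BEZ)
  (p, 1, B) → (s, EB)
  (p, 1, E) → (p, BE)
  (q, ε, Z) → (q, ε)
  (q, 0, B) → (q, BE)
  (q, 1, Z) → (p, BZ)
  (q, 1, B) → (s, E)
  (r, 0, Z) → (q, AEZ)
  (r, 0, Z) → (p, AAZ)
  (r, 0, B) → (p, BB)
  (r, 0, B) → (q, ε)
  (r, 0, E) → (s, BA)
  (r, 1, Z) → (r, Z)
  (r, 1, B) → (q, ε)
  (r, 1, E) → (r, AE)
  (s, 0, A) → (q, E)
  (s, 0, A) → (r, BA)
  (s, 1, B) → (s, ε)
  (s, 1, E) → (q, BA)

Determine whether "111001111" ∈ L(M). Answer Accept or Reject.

No computation consumes all input and empties the stack.

Reject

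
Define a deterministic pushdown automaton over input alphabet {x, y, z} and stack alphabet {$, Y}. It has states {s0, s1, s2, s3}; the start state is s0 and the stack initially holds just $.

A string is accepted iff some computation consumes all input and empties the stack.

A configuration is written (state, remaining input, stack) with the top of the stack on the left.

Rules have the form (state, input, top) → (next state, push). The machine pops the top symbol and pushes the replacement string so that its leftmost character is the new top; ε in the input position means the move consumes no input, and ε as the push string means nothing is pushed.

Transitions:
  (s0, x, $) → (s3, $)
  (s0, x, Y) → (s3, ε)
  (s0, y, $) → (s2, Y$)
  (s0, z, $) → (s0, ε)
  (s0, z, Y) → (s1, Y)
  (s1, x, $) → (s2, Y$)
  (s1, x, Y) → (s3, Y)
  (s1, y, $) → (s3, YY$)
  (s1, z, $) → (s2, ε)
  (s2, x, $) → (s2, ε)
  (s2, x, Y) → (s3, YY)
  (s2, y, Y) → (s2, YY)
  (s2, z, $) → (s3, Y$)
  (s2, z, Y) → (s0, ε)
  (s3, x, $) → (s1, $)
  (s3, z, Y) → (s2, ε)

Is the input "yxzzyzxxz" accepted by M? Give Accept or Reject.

(s0, yxzzyzxxz, $)
  read y, top $: go to s2, push Y$ → (s2, xzzyzxxz, Y$)
  read x, top Y: go to s3, push YY → (s3, zzyzxxz, YY$)
  read z, top Y: go to s2, push ε → (s2, zyzxxz, Y$)
  read z, top Y: go to s0, push ε → (s0, yzxxz, $)
  read y, top $: go to s2, push Y$ → (s2, zxxz, Y$)
  read z, top Y: go to s0, push ε → (s0, xxz, $)
  read x, top $: go to s3, push $ → (s3, xz, $)
  read x, top $: go to s1, push $ → (s1, z, $)
  read z, top $: go to s2, push ε → (s2, ε, ε)
All input consumed and the stack is empty.

Accept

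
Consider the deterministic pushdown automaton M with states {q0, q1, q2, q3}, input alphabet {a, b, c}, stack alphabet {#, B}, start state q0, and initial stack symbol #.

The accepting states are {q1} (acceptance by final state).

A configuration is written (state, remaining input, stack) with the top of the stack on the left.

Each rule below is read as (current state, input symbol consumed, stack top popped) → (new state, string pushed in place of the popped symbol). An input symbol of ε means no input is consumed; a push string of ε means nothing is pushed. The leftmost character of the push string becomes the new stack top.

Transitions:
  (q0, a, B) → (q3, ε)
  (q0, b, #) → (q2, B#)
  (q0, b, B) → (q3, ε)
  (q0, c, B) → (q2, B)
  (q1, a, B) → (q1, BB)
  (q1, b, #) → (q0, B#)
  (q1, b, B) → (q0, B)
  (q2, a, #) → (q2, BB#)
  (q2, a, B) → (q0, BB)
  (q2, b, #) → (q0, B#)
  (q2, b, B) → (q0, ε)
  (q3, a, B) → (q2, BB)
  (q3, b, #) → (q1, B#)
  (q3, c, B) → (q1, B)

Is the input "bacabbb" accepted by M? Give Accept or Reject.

Reject

(q0, bacabbb, #)
  read b, top #: go to q2, push B# → (q2, acabbb, B#)
  read a, top B: go to q0, push BB → (q0, cabbb, BB#)
  read c, top B: go to q2, push B → (q2, abbb, BB#)
  read a, top B: go to q0, push BB → (q0, bbb, BBB#)
  read b, top B: go to q3, push ε → (q3, bb, BB#)
No transition applies at (q3, bb, BB#); input not fully consumed.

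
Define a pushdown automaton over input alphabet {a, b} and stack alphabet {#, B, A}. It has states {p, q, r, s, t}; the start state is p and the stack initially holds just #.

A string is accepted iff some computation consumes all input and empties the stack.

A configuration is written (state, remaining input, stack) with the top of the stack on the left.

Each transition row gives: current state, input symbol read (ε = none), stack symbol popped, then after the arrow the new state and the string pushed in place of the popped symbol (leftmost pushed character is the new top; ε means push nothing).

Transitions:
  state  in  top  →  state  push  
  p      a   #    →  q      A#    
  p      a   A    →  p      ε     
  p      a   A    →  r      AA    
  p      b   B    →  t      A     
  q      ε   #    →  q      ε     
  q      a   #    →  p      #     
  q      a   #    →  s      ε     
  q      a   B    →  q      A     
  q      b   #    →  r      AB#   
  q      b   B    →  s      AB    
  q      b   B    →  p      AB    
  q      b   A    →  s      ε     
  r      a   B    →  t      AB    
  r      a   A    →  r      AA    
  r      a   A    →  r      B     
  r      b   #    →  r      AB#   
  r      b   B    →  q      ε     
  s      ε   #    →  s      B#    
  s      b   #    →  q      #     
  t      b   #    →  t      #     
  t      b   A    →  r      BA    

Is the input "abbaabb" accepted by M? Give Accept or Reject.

One accepting computation: (p, abbaabb, #) ⊢ (q, bbaabb, A#) ⊢ (s, baabb, #) ⊢ (q, aabb, #) ⊢ (p, abb, #) ⊢ (q, bb, A#) ⊢ (s, b, #) ⊢ (q, ε, #) ⊢ (q, ε, ε)
All input consumed and the stack is empty.

Accept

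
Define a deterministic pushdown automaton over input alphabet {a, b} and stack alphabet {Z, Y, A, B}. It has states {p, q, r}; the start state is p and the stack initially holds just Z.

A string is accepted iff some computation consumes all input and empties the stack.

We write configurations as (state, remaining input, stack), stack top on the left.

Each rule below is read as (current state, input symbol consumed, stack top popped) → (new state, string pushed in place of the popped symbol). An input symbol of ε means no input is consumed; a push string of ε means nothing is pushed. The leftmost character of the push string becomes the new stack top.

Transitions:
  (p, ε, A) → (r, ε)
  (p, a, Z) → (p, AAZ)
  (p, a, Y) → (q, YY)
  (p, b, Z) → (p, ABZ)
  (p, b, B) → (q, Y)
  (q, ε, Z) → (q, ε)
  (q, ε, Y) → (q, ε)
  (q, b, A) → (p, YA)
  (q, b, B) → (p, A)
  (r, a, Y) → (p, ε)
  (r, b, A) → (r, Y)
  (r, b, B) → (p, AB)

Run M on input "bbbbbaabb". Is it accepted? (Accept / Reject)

Reject

(p, bbbbbaabb, Z) ⊢ (p, bbbbaabb, ABZ) ⊢ (r, bbbbaabb, BZ) ⊢ (p, bbbaabb, ABZ) ⊢ (r, bbbaabb, BZ) ⊢ (p, bbaabb, ABZ) ⊢ (r, bbaabb, BZ) ⊢ (p, baabb, ABZ) ⊢ (r, baabb, BZ) ⊢ (p, aabb, ABZ) ⊢ (r, aabb, BZ)
No transition applies at (r, aabb, BZ); input not fully consumed.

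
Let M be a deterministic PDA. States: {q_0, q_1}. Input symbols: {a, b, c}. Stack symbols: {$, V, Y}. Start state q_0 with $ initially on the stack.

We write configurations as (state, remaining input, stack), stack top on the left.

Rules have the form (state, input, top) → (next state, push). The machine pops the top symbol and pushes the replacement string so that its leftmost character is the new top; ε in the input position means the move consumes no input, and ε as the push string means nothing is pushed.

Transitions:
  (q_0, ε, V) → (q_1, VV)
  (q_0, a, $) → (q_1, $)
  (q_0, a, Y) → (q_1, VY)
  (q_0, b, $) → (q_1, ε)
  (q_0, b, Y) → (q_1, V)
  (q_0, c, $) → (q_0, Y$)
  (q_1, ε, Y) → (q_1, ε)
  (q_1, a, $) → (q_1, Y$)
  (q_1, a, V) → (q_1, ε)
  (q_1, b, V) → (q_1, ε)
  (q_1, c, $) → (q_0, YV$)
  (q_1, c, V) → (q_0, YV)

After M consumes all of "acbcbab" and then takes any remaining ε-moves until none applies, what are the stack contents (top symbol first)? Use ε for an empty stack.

V$

(q_0, acbcbab, $)
  read a, top $: go to q_1, push $ → (q_1, cbcbab, $)
  read c, top $: go to q_0, push YV$ → (q_0, bcbab, YV$)
  read b, top Y: go to q_1, push V → (q_1, cbab, VV$)
  read c, top V: go to q_0, push YV → (q_0, bab, YVV$)
  read b, top Y: go to q_1, push V → (q_1, ab, VVV$)
  read a, top V: go to q_1, push ε → (q_1, b, VV$)
  read b, top V: go to q_1, push ε → (q_1, ε, V$)
All input consumed in state q_1 with stack V$.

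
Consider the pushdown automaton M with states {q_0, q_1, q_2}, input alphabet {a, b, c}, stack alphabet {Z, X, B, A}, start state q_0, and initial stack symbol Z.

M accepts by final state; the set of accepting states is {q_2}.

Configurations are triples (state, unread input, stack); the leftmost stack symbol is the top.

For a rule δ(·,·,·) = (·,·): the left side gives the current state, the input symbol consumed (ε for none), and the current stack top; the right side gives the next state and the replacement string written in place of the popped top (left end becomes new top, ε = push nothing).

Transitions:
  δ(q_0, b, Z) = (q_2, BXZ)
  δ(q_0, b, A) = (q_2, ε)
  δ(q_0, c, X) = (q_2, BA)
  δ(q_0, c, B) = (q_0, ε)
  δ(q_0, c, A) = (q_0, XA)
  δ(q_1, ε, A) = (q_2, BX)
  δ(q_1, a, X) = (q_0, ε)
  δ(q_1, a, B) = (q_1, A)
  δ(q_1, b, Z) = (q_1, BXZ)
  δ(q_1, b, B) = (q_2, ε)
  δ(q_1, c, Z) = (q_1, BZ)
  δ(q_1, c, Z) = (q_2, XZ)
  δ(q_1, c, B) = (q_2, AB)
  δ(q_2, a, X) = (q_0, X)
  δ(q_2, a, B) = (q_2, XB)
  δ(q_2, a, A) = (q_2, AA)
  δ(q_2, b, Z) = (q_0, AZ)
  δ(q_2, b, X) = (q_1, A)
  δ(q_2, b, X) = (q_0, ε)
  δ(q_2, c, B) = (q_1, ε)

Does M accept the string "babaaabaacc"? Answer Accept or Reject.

Reject

No computation consumes all input and reaches a final state.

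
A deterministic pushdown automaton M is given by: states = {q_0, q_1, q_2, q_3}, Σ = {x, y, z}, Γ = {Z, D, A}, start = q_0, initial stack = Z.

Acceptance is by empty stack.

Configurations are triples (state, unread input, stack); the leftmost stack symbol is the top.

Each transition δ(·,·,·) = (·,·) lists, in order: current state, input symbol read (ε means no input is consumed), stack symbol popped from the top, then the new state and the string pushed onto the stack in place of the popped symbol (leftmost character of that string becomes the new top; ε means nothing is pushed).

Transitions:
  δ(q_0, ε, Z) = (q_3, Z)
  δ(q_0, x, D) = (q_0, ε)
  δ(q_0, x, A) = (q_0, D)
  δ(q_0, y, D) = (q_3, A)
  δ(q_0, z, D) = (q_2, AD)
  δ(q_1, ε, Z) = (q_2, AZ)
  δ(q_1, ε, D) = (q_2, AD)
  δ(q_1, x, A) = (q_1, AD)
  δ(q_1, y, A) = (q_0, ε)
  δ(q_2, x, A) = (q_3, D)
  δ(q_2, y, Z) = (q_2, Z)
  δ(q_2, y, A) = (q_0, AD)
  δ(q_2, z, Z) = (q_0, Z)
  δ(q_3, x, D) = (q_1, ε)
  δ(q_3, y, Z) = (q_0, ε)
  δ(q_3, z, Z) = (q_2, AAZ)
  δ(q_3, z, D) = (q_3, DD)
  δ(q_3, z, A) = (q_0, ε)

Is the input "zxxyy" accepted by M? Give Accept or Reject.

(q_0, zxxyy, Z)
  ε-move, top Z: go to q_3, push Z → (q_3, zxxyy, Z)
  read z, top Z: go to q_2, push AAZ → (q_2, xxyy, AAZ)
  read x, top A: go to q_3, push D → (q_3, xyy, DAZ)
  read x, top D: go to q_1, push ε → (q_1, yy, AZ)
  read y, top A: go to q_0, push ε → (q_0, y, Z)
  ε-move, top Z: go to q_3, push Z → (q_3, y, Z)
  read y, top Z: go to q_0, push ε → (q_0, ε, ε)
All input consumed and the stack is empty.

Accept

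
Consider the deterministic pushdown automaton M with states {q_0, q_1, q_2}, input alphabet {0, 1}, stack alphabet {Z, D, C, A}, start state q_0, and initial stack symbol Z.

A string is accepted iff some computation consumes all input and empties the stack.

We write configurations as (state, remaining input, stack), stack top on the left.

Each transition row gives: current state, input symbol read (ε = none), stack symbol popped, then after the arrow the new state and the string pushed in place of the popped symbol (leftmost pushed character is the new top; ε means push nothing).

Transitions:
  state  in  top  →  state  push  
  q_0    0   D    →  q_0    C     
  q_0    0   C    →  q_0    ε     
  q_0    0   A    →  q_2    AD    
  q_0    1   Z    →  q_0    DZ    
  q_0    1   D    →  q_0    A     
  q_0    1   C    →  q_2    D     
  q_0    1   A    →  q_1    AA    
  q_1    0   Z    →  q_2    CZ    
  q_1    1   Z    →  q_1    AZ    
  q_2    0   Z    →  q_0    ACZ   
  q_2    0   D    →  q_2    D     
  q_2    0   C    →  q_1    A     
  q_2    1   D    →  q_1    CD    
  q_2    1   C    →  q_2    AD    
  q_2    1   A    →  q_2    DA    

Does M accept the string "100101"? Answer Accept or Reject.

Reject

(q_0, 100101, Z) ⊢ (q_0, 00101, DZ) ⊢ (q_0, 0101, CZ) ⊢ (q_0, 101, Z) ⊢ (q_0, 01, DZ) ⊢ (q_0, 1, CZ) ⊢ (q_2, ε, DZ)
All input consumed; stack is DZ, not empty, and no further ε-move applies.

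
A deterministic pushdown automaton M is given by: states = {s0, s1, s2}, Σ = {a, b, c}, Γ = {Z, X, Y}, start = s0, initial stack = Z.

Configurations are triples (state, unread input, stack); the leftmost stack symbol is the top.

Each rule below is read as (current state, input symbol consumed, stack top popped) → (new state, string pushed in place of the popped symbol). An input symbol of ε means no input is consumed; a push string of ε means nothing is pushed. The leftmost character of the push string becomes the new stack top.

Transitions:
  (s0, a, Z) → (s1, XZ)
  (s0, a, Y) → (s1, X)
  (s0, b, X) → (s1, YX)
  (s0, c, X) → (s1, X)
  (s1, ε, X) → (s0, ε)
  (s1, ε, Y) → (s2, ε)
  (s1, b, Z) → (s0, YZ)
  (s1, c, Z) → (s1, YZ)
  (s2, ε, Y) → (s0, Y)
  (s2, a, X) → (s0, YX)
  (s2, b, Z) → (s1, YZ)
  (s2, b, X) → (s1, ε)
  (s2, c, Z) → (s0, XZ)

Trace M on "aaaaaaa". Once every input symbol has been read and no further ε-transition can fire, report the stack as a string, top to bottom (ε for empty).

(s0, aaaaaaa, Z)
  read a, top Z: go to s1, push XZ → (s1, aaaaaa, XZ)
  ε-move, top X: go to s0, push ε → (s0, aaaaaa, Z)
  read a, top Z: go to s1, push XZ → (s1, aaaaa, XZ)
  ε-move, top X: go to s0, push ε → (s0, aaaaa, Z)
  read a, top Z: go to s1, push XZ → (s1, aaaa, XZ)
  ε-move, top X: go to s0, push ε → (s0, aaaa, Z)
  read a, top Z: go to s1, push XZ → (s1, aaa, XZ)
  ε-move, top X: go to s0, push ε → (s0, aaa, Z)
  read a, top Z: go to s1, push XZ → (s1, aa, XZ)
  ε-move, top X: go to s0, push ε → (s0, aa, Z)
  read a, top Z: go to s1, push XZ → (s1, a, XZ)
  ε-move, top X: go to s0, push ε → (s0, a, Z)
  read a, top Z: go to s1, push XZ → (s1, ε, XZ)
  ε-move, top X: go to s0, push ε → (s0, ε, Z)
All input consumed in state s0 with stack Z.

Z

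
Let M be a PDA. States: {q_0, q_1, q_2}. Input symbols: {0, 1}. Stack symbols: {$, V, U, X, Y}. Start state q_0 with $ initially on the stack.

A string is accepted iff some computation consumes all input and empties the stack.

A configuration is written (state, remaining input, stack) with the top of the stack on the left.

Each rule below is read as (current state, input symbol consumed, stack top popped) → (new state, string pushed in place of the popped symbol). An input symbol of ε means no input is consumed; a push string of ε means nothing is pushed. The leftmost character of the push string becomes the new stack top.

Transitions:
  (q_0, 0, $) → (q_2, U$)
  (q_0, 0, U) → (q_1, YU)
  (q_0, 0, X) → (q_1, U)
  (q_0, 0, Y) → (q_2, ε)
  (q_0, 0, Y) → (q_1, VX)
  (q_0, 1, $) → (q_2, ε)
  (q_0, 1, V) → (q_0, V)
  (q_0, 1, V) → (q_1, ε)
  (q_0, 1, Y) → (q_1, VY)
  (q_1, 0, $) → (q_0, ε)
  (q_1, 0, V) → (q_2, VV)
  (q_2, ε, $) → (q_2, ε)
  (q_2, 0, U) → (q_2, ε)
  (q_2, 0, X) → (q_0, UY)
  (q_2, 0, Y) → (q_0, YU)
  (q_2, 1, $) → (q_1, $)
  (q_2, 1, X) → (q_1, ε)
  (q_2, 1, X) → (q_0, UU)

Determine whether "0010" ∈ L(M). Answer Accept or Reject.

One accepting computation: (q_0, 0010, $) ⊢ (q_2, 010, U$) ⊢ (q_2, 10, $) ⊢ (q_1, 0, $) ⊢ (q_0, ε, ε)
All input consumed and the stack is empty.

Accept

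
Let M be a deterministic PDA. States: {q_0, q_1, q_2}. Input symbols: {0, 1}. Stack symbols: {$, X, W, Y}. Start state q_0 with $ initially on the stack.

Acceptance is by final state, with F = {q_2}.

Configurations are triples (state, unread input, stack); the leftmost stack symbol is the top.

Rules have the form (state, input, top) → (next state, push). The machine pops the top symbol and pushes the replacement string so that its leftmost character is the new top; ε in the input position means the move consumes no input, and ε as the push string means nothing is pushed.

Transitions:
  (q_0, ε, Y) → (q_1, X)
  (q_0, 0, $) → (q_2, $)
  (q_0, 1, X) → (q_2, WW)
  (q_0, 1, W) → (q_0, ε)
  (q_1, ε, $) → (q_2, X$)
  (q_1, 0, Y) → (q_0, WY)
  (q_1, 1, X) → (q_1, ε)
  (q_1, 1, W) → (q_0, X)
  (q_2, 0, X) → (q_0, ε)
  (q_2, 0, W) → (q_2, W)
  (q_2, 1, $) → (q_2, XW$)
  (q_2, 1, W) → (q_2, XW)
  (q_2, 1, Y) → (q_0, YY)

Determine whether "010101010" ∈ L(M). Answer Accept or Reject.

(q_0, 010101010, $)
  read 0, top $: go to q_2, push $ → (q_2, 10101010, $)
  read 1, top $: go to q_2, push XW$ → (q_2, 0101010, XW$)
  read 0, top X: go to q_0, push ε → (q_0, 101010, W$)
  read 1, top W: go to q_0, push ε → (q_0, 01010, $)
  read 0, top $: go to q_2, push $ → (q_2, 1010, $)
  read 1, top $: go to q_2, push XW$ → (q_2, 010, XW$)
  read 0, top X: go to q_0, push ε → (q_0, 10, W$)
  read 1, top W: go to q_0, push ε → (q_0, 0, $)
  read 0, top $: go to q_2, push $ → (q_2, ε, $)
All input consumed; state q_2 ∈ F.

Accept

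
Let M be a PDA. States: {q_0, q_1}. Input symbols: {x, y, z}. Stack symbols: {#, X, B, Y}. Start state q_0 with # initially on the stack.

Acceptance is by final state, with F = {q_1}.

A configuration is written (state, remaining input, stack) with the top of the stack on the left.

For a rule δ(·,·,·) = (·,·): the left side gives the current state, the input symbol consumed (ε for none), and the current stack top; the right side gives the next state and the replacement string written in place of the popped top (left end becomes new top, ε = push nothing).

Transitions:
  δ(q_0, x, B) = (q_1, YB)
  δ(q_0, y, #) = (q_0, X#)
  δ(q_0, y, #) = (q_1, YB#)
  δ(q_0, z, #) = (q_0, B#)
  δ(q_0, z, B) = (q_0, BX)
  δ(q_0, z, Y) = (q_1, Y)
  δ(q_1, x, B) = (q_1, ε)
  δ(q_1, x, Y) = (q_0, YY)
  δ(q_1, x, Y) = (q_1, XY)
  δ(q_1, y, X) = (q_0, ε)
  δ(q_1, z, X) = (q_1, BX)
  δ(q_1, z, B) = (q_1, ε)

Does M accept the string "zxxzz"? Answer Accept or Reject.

One accepting computation: (q_0, zxxzz, #) ⊢ (q_0, xxzz, B#) ⊢ (q_1, xzz, YB#) ⊢ (q_1, zz, XYB#) ⊢ (q_1, z, BXYB#) ⊢ (q_1, ε, XYB#)
All input consumed and state q_1 ∈ F.

Accept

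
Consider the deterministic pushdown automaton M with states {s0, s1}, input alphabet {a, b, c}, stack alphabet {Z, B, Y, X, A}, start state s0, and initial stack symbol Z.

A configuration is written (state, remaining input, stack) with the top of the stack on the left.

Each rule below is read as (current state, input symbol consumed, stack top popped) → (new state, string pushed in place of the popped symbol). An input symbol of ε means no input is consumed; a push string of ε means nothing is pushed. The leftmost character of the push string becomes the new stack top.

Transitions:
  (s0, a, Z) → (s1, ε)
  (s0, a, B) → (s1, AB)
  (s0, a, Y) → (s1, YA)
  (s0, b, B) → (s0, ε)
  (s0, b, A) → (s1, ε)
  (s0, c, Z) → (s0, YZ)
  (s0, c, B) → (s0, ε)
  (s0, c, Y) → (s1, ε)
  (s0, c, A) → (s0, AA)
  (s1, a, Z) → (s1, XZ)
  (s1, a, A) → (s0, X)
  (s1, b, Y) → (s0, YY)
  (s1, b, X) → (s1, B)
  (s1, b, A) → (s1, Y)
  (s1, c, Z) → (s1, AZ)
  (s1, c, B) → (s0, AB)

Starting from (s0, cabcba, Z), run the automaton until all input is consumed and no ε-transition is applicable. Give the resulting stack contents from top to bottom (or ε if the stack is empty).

YAYAZ

(s0, cabcba, Z)
  read c, top Z: go to s0, push YZ → (s0, abcba, YZ)
  read a, top Y: go to s1, push YA → (s1, bcba, YAZ)
  read b, top Y: go to s0, push YY → (s0, cba, YYAZ)
  read c, top Y: go to s1, push ε → (s1, ba, YAZ)
  read b, top Y: go to s0, push YY → (s0, a, YYAZ)
  read a, top Y: go to s1, push YA → (s1, ε, YAYAZ)
All input consumed in state s1 with stack YAYAZ.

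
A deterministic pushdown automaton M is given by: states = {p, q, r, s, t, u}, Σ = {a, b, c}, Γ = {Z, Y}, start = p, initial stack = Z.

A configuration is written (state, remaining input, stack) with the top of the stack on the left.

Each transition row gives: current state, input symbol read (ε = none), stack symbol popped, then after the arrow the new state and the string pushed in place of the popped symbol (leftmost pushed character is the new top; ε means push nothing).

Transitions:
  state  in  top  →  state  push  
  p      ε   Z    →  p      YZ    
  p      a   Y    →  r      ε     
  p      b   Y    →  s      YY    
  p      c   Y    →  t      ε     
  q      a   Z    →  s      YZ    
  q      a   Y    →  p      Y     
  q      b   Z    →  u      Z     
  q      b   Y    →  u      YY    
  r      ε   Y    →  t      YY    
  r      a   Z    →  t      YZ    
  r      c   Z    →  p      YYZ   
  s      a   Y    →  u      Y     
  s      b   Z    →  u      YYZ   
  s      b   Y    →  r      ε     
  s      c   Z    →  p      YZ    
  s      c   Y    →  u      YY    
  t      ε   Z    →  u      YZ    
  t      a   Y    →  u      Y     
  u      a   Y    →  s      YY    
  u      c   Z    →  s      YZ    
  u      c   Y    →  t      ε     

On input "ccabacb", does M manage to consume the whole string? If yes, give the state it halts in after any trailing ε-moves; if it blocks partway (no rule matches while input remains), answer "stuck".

stuck

(p, ccabacb, Z) ⊢ (p, ccabacb, YZ) ⊢ (t, cabacb, Z) ⊢ (u, cabacb, YZ) ⊢ (t, abacb, Z) ⊢ (u, abacb, YZ) ⊢ (s, bacb, YYZ) ⊢ (r, acb, YZ) ⊢ (t, acb, YYZ) ⊢ (u, cb, YYZ) ⊢ (t, b, YZ)
No transition for (t, b, top Y); M blocks with input b remaining.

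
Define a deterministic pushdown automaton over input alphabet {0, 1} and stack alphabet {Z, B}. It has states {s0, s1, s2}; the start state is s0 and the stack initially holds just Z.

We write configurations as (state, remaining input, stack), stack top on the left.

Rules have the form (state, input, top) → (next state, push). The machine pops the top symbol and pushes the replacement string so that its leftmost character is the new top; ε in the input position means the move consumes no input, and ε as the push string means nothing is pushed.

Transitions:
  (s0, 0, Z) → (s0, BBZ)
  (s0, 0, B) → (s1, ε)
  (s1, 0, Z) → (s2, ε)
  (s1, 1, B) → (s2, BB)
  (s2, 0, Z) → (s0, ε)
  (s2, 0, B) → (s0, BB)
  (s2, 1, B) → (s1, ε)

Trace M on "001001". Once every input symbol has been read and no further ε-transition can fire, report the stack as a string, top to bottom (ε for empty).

BBBZ

(s0, 001001, Z)
  read 0, top Z: go to s0, push BBZ → (s0, 01001, BBZ)
  read 0, top B: go to s1, push ε → (s1, 1001, BZ)
  read 1, top B: go to s2, push BB → (s2, 001, BBZ)
  read 0, top B: go to s0, push BB → (s0, 01, BBBZ)
  read 0, top B: go to s1, push ε → (s1, 1, BBZ)
  read 1, top B: go to s2, push BB → (s2, ε, BBBZ)
All input consumed in state s2 with stack BBBZ.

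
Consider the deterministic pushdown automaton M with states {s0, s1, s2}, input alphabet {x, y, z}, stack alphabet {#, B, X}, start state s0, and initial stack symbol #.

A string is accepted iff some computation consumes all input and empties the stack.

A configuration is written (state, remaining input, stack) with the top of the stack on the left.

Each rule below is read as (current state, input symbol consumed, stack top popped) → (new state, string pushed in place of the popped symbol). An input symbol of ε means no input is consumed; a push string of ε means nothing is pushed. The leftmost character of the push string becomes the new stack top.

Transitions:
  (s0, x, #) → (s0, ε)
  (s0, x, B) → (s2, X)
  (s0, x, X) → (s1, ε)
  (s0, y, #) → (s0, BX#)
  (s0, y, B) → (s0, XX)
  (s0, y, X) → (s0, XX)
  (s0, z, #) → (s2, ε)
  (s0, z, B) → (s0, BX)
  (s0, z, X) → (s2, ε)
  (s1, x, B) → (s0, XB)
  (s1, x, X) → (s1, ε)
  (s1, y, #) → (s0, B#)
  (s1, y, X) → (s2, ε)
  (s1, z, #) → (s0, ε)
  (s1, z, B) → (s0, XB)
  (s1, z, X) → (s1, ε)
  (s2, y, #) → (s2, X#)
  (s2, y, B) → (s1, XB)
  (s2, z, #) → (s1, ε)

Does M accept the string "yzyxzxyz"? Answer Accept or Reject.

Accept

(s0, yzyxzxyz, #)
  read y, top #: go to s0, push BX# → (s0, zyxzxyz, BX#)
  read z, top B: go to s0, push BX → (s0, yxzxyz, BXX#)
  read y, top B: go to s0, push XX → (s0, xzxyz, XXXX#)
  read x, top X: go to s1, push ε → (s1, zxyz, XXX#)
  read z, top X: go to s1, push ε → (s1, xyz, XX#)
  read x, top X: go to s1, push ε → (s1, yz, X#)
  read y, top X: go to s2, push ε → (s2, z, #)
  read z, top #: go to s1, push ε → (s1, ε, ε)
All input consumed and the stack is empty.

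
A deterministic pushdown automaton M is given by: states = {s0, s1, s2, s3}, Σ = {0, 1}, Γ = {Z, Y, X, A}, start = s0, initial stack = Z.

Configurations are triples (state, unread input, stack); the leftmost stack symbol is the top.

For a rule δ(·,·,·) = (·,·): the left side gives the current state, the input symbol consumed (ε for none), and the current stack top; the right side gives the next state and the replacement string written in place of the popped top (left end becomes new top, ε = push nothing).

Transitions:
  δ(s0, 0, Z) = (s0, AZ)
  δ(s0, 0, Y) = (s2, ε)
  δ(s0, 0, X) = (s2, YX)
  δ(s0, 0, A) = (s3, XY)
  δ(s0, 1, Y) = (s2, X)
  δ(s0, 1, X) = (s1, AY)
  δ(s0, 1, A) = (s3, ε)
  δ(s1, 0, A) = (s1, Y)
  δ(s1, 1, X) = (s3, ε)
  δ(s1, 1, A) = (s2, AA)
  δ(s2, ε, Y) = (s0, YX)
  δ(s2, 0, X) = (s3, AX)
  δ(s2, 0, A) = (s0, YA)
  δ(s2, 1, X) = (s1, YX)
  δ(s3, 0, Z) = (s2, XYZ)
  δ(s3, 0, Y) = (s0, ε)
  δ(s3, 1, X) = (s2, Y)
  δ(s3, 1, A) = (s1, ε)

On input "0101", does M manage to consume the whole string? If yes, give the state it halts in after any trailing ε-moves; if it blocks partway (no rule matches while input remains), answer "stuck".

s1

(s0, 0101, Z)
  read 0, top Z: go to s0, push AZ → (s0, 101, AZ)
  read 1, top A: go to s3, push ε → (s3, 01, Z)
  read 0, top Z: go to s2, push XYZ → (s2, 1, XYZ)
  read 1, top X: go to s1, push YX → (s1, ε, YXYZ)
All input consumed; M is in state s1.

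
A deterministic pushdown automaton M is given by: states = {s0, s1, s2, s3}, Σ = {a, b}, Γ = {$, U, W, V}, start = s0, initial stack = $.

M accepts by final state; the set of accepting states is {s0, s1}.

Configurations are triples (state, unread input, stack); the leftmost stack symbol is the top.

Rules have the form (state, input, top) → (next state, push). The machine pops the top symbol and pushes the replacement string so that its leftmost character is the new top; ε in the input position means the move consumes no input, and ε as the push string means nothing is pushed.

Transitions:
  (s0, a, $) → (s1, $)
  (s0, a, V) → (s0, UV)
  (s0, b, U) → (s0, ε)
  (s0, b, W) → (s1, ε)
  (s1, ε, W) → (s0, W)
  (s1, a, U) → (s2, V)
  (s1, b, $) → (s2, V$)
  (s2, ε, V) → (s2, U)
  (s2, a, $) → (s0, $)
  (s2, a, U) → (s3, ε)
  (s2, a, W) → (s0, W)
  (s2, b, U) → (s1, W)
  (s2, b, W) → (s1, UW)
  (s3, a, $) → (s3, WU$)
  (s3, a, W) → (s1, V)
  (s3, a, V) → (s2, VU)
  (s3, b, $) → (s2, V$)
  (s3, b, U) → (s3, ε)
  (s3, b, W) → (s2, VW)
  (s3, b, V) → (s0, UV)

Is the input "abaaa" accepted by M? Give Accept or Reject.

(s0, abaaa, $) ⊢ (s1, baaa, $) ⊢ (s2, aaa, V$) ⊢ (s2, aaa, U$) ⊢ (s3, aa, $) ⊢ (s3, a, WU$) ⊢ (s1, ε, VU$)
All input consumed; state s1 ∈ F.

Accept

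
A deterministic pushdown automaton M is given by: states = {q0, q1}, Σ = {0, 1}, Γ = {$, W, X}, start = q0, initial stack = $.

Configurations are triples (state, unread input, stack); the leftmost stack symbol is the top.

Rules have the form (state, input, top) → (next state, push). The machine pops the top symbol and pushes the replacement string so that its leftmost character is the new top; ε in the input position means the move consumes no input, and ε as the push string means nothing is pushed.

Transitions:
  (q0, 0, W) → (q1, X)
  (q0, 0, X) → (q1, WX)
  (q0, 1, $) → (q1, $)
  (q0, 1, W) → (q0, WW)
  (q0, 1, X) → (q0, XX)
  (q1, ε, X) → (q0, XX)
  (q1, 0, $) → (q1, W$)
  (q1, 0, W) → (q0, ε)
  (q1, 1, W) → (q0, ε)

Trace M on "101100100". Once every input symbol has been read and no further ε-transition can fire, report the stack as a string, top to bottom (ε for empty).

$

(q0, 101100100, $) ⊢ (q1, 01100100, $) ⊢ (q1, 1100100, W$) ⊢ (q0, 100100, $) ⊢ (q1, 00100, $) ⊢ (q1, 0100, W$) ⊢ (q0, 100, $) ⊢ (q1, 00, $) ⊢ (q1, 0, W$) ⊢ (q0, ε, $)
All input consumed in state q0 with stack $.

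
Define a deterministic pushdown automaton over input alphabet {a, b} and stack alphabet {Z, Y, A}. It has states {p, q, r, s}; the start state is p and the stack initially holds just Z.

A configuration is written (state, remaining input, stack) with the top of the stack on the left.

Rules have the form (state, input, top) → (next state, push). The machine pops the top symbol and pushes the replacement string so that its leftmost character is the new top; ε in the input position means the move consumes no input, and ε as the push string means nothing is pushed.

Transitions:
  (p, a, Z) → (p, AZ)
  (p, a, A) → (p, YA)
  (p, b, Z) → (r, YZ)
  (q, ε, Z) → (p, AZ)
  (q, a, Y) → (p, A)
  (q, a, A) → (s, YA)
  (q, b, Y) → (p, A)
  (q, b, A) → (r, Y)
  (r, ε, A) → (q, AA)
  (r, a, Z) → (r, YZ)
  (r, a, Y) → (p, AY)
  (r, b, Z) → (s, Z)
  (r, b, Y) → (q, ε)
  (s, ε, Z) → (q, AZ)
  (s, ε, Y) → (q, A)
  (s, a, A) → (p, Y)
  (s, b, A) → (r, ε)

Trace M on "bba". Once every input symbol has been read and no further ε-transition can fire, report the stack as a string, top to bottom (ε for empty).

YAZ

(p, bba, Z)
  read b, top Z: go to r, push YZ → (r, ba, YZ)
  read b, top Y: go to q, push ε → (q, a, Z)
  ε-move, top Z: go to p, push AZ → (p, a, AZ)
  read a, top A: go to p, push YA → (p, ε, YAZ)
All input consumed in state p with stack YAZ.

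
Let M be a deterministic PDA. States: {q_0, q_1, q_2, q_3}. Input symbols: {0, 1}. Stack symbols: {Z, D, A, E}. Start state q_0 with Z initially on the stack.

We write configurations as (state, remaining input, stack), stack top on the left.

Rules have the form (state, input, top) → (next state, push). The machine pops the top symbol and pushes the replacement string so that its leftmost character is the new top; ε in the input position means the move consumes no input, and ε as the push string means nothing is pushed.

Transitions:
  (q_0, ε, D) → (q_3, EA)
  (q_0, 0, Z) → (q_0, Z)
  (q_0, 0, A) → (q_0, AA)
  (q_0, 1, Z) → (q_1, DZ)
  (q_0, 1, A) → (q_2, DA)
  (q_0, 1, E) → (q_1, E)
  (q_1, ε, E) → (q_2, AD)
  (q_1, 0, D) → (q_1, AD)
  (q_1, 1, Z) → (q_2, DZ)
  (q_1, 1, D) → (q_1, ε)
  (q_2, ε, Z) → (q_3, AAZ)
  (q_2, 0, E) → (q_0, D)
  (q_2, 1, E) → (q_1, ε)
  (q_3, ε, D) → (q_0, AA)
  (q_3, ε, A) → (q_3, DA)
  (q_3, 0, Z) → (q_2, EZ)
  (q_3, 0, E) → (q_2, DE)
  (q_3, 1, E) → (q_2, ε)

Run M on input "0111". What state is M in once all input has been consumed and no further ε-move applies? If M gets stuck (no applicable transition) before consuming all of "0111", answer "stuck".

(q_0, 0111, Z)
  read 0, top Z: go to q_0, push Z → (q_0, 111, Z)
  read 1, top Z: go to q_1, push DZ → (q_1, 11, DZ)
  read 1, top D: go to q_1, push ε → (q_1, 1, Z)
  read 1, top Z: go to q_2, push DZ → (q_2, ε, DZ)
All input consumed; M is in state q_2.

q_2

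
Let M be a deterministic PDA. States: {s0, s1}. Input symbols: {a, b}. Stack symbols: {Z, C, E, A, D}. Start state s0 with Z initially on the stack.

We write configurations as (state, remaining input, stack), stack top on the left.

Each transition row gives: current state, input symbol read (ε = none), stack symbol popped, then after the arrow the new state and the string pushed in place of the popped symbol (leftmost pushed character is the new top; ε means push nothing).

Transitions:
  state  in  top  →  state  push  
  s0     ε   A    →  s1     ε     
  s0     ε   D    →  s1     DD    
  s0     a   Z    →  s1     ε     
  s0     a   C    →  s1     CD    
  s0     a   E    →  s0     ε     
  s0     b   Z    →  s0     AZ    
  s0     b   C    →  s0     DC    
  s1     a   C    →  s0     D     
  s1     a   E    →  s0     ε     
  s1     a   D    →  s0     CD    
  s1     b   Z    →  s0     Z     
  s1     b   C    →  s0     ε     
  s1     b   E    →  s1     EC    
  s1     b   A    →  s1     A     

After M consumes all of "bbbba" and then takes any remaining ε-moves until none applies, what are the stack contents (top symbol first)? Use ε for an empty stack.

(s0, bbbba, Z) ⊢ (s0, bbba, AZ) ⊢ (s1, bbba, Z) ⊢ (s0, bba, Z) ⊢ (s0, ba, AZ) ⊢ (s1, ba, Z) ⊢ (s0, a, Z) ⊢ (s1, ε, ε)
All input consumed in state s1 with stack ε.

ε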